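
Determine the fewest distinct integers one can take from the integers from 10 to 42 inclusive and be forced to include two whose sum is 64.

A set avoiding the sum 64 can contain at most one of each pair {x, 64−x}, plus the 13 elements whose complement lies outside the range or equal to its own complement.
The integers 10, …, 32 (23 of them) are such a set: any two sum to at least 10+11 = 21 and at most 31+32 = 63 < 64.
Any 24th integer completes one of the 10 pairs, so 24 choices force a sum of 64.

24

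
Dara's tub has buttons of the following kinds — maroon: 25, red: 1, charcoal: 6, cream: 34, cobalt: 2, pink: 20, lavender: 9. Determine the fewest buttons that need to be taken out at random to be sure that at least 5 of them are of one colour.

Put each drawn button into a box by colour. The largest draw with every box below 5 takes min(count, 4) from each colour; colours with fewer than 4 contribute all they have.
Σ min(cᵢ, 4) = 4 + 1 + 4 + 4 + 2 + 4 + 4 = 23.
Draw number 23 + 1 = 24 must push one box to 5.

24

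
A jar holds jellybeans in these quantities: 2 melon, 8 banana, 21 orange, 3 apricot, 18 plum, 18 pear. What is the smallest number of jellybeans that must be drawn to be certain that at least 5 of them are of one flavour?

22

The 6 flavours are the holes; the jellybeans drawn are the pigeons.
To avoid 5 of any one flavour, the worst case takes at most 4 of each flavour, or every jellybean of a flavour that has fewer than 4.
That gives 2 + 4 + 4 + 3 + 4 + 4 = 21 jellybeans with no flavour reaching 5.
The next jellybean forces some flavour to 5, so 21 + 1 = 22.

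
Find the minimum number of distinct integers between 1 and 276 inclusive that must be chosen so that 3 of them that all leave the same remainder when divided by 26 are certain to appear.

53

The 26 residue classes mod 26 are the pigeonholes.
With 52 integers one could put 2 in each residue class and have no class reach 3.
The 53rd integer pushes some class to 3, so 26·2 + 1 = 53.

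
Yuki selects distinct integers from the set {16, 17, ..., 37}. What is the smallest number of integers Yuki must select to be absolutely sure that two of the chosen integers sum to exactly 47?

15

Group the elements by complementary pair {x, 47−x}: {16,31}, {17,30}, {18,29}, …, giving 8 two-element pairs and 6 integers whose partner 47−x falls outside [16,37].
By the pigeonhole principle, treating each of those 14 groups as a pigeonhole, one can pick one integer per group — 14 integers — with no two summing to 47.
The 15th integer lands in an occupied pair, forcing a sum of 47.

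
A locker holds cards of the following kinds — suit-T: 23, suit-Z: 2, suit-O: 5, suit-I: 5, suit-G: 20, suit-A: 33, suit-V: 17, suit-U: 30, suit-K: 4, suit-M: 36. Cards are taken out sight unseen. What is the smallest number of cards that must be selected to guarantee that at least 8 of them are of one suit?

59

An adversary could hand out at most 7 cards per suit (4 suits run out sooner): 7 + 2 + 5 + 5 + 7 + 7 + 7 + 7 + 4 + 7 = 58 cards and still no suit has 8.
Pigeonhole: one more card lands in a suit already at 7, so 59 draws are enough and 58 are not.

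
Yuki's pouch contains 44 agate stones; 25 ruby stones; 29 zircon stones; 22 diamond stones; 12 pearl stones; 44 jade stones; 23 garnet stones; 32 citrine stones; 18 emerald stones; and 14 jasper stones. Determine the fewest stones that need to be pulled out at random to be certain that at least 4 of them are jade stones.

In the worst case for collecting jade stones, every non-jade stone comes out first.
There are 44 + 25 + 29 + 22 + 12 + 23 + 32 + 18 + 14 = 219 non-jade stones altogether.
After those, each further stone must be jade, so 219 + 4 = 223 draws guarantee 4 jade stones.

223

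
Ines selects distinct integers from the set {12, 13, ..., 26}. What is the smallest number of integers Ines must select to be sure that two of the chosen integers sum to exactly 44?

12

A set avoiding the sum 44 can contain at most one of each pair {x, 44−x}, plus the 7 elements whose complement lies outside the range or equal to its own complement.
The integers 12, …, 22 (11 of them) are such a set: any two sum to at least 12+13 = 25 and at most 21+22 = 43 < 44.
By the pigeonhole principle, any 12th integer completes one of the 4 pairs, so 12 choices force a sum of 44.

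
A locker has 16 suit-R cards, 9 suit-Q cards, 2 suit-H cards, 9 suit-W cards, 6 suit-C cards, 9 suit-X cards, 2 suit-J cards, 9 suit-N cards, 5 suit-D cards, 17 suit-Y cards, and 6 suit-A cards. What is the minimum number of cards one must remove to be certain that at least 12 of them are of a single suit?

80

An adversary could hand out at most 11 cards per suit (9 suits run out sooner): 11 + 9 + 2 + 9 + 6 + 9 + 2 + 9 + 5 + 11 + 6 = 79 cards and still no suit has 12.
By the pigeonhole principle, one more card lands in a suit already at 11, so 80 draws are enough and 79 are not.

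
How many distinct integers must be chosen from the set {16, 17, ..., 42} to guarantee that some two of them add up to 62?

Group the elements by complementary pair {x, 62−x}: {20,42}, {21,41}, {22,40}, …, giving 11 two-element pairs; the single value 31 (it cannot pair with itself since the integers are distinct); and 4 integers whose partner 62−x falls outside [16,42].
Treating each of those 16 groups as a pigeonhole, one can pick one integer per group — 16 integers — with no two summing to 62.
The 17th integer lands in an occupied pair, forcing a sum of 62.

17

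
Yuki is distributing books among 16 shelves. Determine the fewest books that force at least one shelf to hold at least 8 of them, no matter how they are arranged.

With 112 books one could put exactly 7 in each of the 16 shelves, and no shelf would reach 8.
One more book must land in a shelf that already has 7, giving it 8.
So 16 × 7 + 1 = 113 books are required.

113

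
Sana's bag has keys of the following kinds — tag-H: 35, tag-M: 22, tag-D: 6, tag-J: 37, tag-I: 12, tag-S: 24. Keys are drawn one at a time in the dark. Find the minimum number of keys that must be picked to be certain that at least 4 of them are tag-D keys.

In the worst case for collecting tag-D keys, every non-tag-D key comes out first.
There are 35 + 22 + 37 + 12 + 24 = 130 non-tag-D keys altogether.
After those, each further key must be tag-D, so 130 + 4 = 134 draws guarantee 4 tag-D keys.

134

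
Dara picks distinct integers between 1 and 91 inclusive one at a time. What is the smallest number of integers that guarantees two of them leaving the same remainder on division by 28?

29

By pigeonhole, the 28 residue classes mod 28 are the pigeonholes.
With 28 integers one could put 1 in each residue class and have no class reach 2.
The 29th integer pushes some class to 2, so 28·1 + 1 = 29.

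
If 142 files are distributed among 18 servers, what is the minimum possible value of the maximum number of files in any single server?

8

The 18 servers are the holes and the 142 files are the pigeons.
If every server held at most 7 files, the total would be at most 18 × 7 = 126, which is less than 142.
So some server holds at least ⌈142/18⌉ = 8 files.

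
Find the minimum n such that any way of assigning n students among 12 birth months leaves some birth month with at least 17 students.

193

With 192 students one could put exactly 16 in each of the 12 birth months, and no birth month would reach 17.
One more student must land in a birth month that already has 16, giving it 17.
So 12 × 16 + 1 = 193 students are required.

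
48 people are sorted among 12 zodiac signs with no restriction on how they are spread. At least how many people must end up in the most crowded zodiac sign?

Pigeonhole: the 12 zodiac signs are the holes and the 48 people are the pigeons.
If every zodiac sign held at most 3 people, the total would be at most 12 × 3 = 36, which is less than 48.
So some zodiac sign holds at least ⌈48/12⌉ = 4 people.

4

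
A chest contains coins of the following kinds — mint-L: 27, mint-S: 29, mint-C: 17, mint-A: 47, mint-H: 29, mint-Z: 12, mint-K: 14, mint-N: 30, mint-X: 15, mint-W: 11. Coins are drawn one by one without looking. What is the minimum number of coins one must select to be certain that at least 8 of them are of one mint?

Put each drawn coin into a box by mint. The largest draw with every box below 8 takes min(count, 7) from each mint.
Σ min(cᵢ, 7) = 7 + 7 + 7 + 7 + 7 + 7 + 7 + 7 + 7 + 7 = 70.
Draw number 70 + 1 = 71 must push one box to 8.

71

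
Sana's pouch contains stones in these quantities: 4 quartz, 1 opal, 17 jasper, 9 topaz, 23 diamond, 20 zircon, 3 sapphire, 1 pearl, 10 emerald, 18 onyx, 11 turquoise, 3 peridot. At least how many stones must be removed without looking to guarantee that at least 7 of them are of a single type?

55

Put each drawn stone into a box by type. The largest draw with every box below 7 takes min(count, 6) from each type; types with fewer than 6 contribute all they have.
Σ min(cᵢ, 6) = 4 + 1 + 6 + 6 + 6 + 6 + 3 + 1 + 6 + 6 + 6 + 3 = 54.
Draw number 54 + 1 = 55 must push one box to 7.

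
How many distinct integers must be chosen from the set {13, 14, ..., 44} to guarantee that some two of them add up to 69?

23

Two chosen integers sum to 69 exactly when both halves of some pair {x, 69−x} with 25 ≤ x ≤ 69−x ≤ 44 are chosen — 10 such pairs.
The remaining 12 elements (those with no distinct partner in range) can never complete a 69-sum, so the worst case takes all of them and one from each pair: 12 + 10 = 22.
By pigeonhole, the 23rd integer has to be the second member of some pair, so 22 + 1 = 23.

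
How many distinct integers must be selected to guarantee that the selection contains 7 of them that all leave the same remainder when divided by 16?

97

The 16 residue classes mod 16 are the pigeonholes.
With 96 integers one could put 6 in each residue class and have no class reach 7.
The 97th integer pushes some class to 7, so 16·6 + 1 = 97.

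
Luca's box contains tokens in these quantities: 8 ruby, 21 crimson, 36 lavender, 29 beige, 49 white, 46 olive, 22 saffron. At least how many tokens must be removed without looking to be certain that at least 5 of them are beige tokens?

In the worst case for collecting beige tokens, every non-beige token comes out first.
There are 8 + 21 + 36 + 49 + 46 + 22 = 182 non-beige tokens altogether.
After those, each further token must be beige, so 182 + 5 = 187 draws guarantee 5 beige tokens.

187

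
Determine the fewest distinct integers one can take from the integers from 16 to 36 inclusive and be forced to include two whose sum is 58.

15

Group the elements by complementary pair {x, 58−x}: {22,36}, {23,35}, {24,34}, …, giving 7 two-element pairs, the single value 29 (it cannot pair with itself since the integers are distinct), and 6 integers whose partner 58−x falls outside [16,36].
By pigeonhole, treating each of those 14 groups as a pigeonhole, one can pick one integer per group — 14 integers — with no two summing to 58.
The 15th integer lands in an occupied pair, forcing a sum of 58.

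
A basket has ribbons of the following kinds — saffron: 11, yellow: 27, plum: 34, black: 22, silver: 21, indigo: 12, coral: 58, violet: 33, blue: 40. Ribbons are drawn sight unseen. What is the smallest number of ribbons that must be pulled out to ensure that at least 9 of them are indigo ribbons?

In the worst case for collecting indigo ribbons, every non-indigo ribbon comes out first.
There are 11 + 27 + 34 + 22 + 21 + 58 + 33 + 40 = 246 non-indigo ribbons altogether.
After those, each further ribbon must be indigo, so 246 + 9 = 255 draws guarantee 9 indigo ribbons.

255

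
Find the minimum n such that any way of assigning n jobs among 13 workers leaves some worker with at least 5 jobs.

With 52 jobs one could put exactly 4 in each of the 13 workers, and no worker would reach 5.
By the pigeonhole principle, one more job must land in a worker that already has 4, giving it 5.
So 13 × 4 + 1 = 53 jobs are required.

53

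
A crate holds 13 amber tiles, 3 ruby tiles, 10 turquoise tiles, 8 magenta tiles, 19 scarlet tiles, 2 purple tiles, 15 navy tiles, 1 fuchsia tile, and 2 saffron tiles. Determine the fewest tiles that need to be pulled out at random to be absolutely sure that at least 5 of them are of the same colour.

29

The 9 colours are the holes; the tiles drawn are the pigeons.
To avoid 5 of any one colour, the worst case takes at most 4 of each colour, or every tile of a colour that has fewer than 4.
That gives 4 + 3 + 4 + 4 + 4 + 2 + 4 + 1 + 2 = 28 tiles with no colour reaching 5.
The next tile forces some colour to 5, so 28 + 1 = 29.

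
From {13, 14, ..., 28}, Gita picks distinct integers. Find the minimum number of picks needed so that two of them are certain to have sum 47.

Two chosen integers sum to 47 exactly when both halves of some pair {x, 47−x} with 19 ≤ x ≤ 47−x ≤ 28 are chosen — 5 such pairs.
The remaining 6 elements (those with no distinct partner in range) can never complete a 47-sum, so the worst case takes all of them and one from each pair: 6 + 5 = 11.
By pigeonhole, the 12th integer has to be the second member of some pair, so 11 + 1 = 12.

12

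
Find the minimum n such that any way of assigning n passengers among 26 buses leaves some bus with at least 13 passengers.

313

With 312 passengers one could put exactly 12 in each of the 26 buses, and no bus would reach 13.
One more passenger must land in a bus that already has 12, giving it 13.
So 26 × 12 + 1 = 313 passengers are required.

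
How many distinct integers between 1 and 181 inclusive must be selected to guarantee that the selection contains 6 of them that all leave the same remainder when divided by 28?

141

Pigeonhole: the 28 residue classes mod 28 are the pigeonholes.
With 140 integers one could put 5 in each residue class and have no class reach 6.
The 141st integer pushes some class to 6, so 28·5 + 1 = 141.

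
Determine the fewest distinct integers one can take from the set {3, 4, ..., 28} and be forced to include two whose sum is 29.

Two chosen integers sum to 29 exactly when both halves of some pair {x, 29−x} with 3 ≤ x ≤ 29−x ≤ 26 are chosen — 12 such pairs.
The remaining 2 elements (those with no distinct partner in range) can never complete a 29-sum, so the worst case takes all of them and one from each pair: 2 + 12 = 14.
The 15th integer has to be the second member of some pair, so 14 + 1 = 15.

15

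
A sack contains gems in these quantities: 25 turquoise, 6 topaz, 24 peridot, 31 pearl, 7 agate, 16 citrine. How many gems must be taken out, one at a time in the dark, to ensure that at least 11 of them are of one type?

By the pigeonhole principle, the 6 types are the holes; the gems drawn are the pigeons.
To avoid 11 of any one type, the worst case takes at most 10 of each type, or every gem of a type that has fewer than 10.
That gives 10 + 6 + 10 + 10 + 7 + 10 = 53 gems with no type reaching 11.
The next gem forces some type to 11, so 53 + 1 = 54.

54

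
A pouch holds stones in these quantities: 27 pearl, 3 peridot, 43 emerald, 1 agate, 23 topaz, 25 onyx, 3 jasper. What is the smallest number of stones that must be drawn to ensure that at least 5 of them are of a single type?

24

Put each drawn stone into a box by type. The largest draw with every box below 5 takes min(count, 4) from each type; types with fewer than 4 contribute all they have.
Σ min(cᵢ, 4) = 4 + 3 + 4 + 1 + 4 + 4 + 3 = 23.
Draw number 23 + 1 = 24 must push one box to 5.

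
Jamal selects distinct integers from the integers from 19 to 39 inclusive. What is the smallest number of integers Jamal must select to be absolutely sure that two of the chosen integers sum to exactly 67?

16

Two chosen integers sum to 67 exactly when both halves of some pair {x, 67−x} with 28 ≤ x ≤ 67−x ≤ 39 are chosen — 6 such pairs.
The remaining 9 elements (those with no distinct partner in range) can never complete a 67-sum, so the worst case takes all of them and one from each pair: 9 + 6 = 15.
Pigeonhole: the 16th integer has to be the second member of some pair, so 15 + 1 = 16.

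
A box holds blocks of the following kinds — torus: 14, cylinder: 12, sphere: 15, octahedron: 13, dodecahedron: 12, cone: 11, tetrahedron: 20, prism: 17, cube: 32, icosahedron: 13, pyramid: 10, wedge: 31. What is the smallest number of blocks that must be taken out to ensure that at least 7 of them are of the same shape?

The 12 shapes are the holes; the blocks drawn are the pigeons.
To avoid 7 of any one shape, the worst case takes at most 6 of each shape.
That gives 6 + 6 + 6 + 6 + 6 + 6 + 6 + 6 + 6 + 6 + 6 + 6 = 72 blocks with no shape reaching 7.
The next block forces some shape to 7, so 72 + 1 = 73.

73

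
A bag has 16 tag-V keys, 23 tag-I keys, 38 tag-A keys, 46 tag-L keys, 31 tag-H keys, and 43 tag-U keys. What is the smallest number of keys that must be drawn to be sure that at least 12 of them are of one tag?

Put each drawn key into a box by tag. The largest draw with every box below 12 takes min(count, 11) from each tag.
Σ min(cᵢ, 11) = 11 + 11 + 11 + 11 + 11 + 11 = 66.
Draw number 66 + 1 = 67 must push one box to 12.

67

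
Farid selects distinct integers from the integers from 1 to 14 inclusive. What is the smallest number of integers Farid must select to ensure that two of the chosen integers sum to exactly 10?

Group the elements by complementary pair {x, 10−x}: {1,9}, {2,8}, {3,7}, …, giving 4 two-element pairs, the single value 5 (it cannot pair with itself since the integers are distinct), and 5 integers whose partner 10−x falls outside [1,14].
Treating each of those 10 groups as a pigeonhole, one can pick one integer per group — 10 integers — with no two summing to 10.
The 11th integer lands in an occupied pair, forcing a sum of 10.

11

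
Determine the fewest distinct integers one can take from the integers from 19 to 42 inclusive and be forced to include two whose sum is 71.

18

Group the elements by complementary pair {x, 71−x}: {29,42}, {30,41}, {31,40}, …, giving 7 two-element pairs and 10 integers whose partner 71−x falls outside [19,42].
By the pigeonhole principle, treating each of those 17 groups as a pigeonhole, one can pick one integer per group — 17 integers — with no two summing to 71.
The 18th integer lands in an occupied pair, forcing a sum of 71.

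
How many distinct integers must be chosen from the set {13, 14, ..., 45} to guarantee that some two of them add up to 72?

Group the elements by complementary pair {x, 72−x}: {27,45}, {28,44}, {29,43}, …, giving 9 two-element pairs, the single value 36 (it cannot pair with itself since the integers are distinct), and 14 integers whose partner 72−x falls outside [13,45].
Treating each of those 24 groups as a pigeonhole, one can pick one integer per group — 24 integers — with no two summing to 72.
The 25th integer lands in an occupied pair, forcing a sum of 72.

25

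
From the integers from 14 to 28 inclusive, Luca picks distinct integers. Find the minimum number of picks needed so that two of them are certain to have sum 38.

11

A set avoiding the sum 38 can contain at most one of each pair {x, 38−x}, plus the 5 elements whose complement lies outside the range or equal to its own complement.
The integers 19, …, 28 (10 of them) are such a set: any two sum to at least 19+20 = 39 > 38.
By pigeonhole, any 11th integer completes one of the 5 pairs, so 11 choices force a sum of 38.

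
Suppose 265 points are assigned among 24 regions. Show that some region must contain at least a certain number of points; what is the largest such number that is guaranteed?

The 24 regions are the holes and the 265 points are the pigeons.
If every region held at most 11 points, the total would be at most 24 × 11 = 264, which is less than 265.
So some region holds at least ⌈265/24⌉ = 12 points.

12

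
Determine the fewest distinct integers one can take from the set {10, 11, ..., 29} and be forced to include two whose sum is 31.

A set avoiding the sum 31 can contain at most one of each pair {x, 31−x}, plus the 8 elements whose complement lies outside the range.
The integers 16, …, 29 (14 of them) are such a set: any two sum to at least 16+17 = 33 > 31.
Pigeonhole: any 15th integer completes one of the 6 pairs, so 15 choices force a sum of 31.

15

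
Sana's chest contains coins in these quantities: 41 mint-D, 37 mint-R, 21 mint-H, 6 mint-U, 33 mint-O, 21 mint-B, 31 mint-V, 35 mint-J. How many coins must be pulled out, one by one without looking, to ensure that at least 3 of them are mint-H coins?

207

In the worst case for collecting mint-H coins, every non-mint-H coin comes out first.
There are 41 + 37 + 6 + 33 + 21 + 31 + 35 = 204 non-mint-H coins altogether.
After those, each further coin must be mint-H, so 204 + 3 = 207 draws guarantee 3 mint-H coins.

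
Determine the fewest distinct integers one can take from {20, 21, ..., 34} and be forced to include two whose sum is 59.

11

A set avoiding the sum 59 can contain at most one of each pair {x, 59−x}, plus the 5 elements whose complement lies outside the range.
The integers 20, …, 29 (10 of them) are such a set: any two sum to at least 20+21 = 41 and at most 28+29 = 57 < 59.
Pigeonhole: any 11th integer completes one of the 5 pairs, so 11 choices force a sum of 59.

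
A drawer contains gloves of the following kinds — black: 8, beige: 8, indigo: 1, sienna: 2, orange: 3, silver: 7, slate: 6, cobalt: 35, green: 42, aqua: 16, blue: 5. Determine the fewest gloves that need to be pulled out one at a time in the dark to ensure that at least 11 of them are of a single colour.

An adversary could hand out at most 10 gloves per colour (8 colours run out sooner): 8 + 8 + 1 + 2 + 3 + 7 + 6 + 10 + 10 + 10 + 5 = 70 gloves and still no colour has 11.
By the pigeonhole principle, one more glove lands in a colour already at 10, so 71 draws are enough and 70 are not.

71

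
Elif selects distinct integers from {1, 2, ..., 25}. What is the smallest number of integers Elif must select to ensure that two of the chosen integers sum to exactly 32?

Group the elements by complementary pair {x, 32−x}: {7,25}, {8,24}, {9,23}, …, giving 9 two-element pairs, the single value 16 (it cannot pair with itself since the integers are distinct), and 6 integers whose partner 32−x falls outside [1,25].
Pigeonhole: treating each of those 16 groups as a pigeonhole, one can pick one integer per group — 16 integers — with no two summing to 32.
The 17th integer lands in an occupied pair, forcing a sum of 32.

17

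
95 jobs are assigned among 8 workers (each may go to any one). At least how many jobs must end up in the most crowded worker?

The 8 workers are the holes and the 95 jobs are the pigeons.
If every worker held at most 11 jobs, the total would be at most 8 × 11 = 88, which is less than 95.
So some worker holds at least ⌈95/8⌉ = 12 jobs.

12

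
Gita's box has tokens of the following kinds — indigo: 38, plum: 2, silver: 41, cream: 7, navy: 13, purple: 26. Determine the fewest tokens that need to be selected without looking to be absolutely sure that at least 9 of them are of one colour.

42

An adversary could hand out at most 8 tokens per colour (plum, cream run out sooner): 8 + 2 + 8 + 7 + 8 + 8 = 41 tokens and still no colour has 9.
One more token lands in a colour already at 8, so 42 draws are enough and 41 are not.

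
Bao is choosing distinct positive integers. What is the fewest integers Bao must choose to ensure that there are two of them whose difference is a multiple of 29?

Integers whose pairwise differences are multiples of 29 are exactly those sharing a remainder mod 29. Pigeonhole: the 29 residue classes mod 29 are the pigeonholes.
With 29 integers one could put 1 in each residue class and have no class reach 2.
The 30th integer pushes some class to 2, so 29·1 + 1 = 30.

30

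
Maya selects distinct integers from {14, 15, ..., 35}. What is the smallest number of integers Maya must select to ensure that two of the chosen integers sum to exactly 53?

14

A set avoiding the sum 53 can contain at most one of each pair {x, 53−x}, plus the 4 elements whose complement lies outside the range.
The integers 14, …, 26 (13 of them) are such a set: any two sum to at least 14+15 = 29 and at most 25+26 = 51 < 53.
By pigeonhole, any 14th integer completes one of the 9 pairs, so 14 choices force a sum of 53.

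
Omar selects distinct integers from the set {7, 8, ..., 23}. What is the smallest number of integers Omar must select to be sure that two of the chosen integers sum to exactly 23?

Group the elements by complementary pair {x, 23−x}: {7,16}, {8,15}, {9,14}, …, giving 5 two-element pairs and 7 integers whose partner 23−x falls outside [7,23].
Pigeonhole: treating each of those 12 groups as a pigeonhole, one can pick one integer per group — 12 integers — with no two summing to 23.
The 13th integer lands in an occupied pair, forcing a sum of 23.

13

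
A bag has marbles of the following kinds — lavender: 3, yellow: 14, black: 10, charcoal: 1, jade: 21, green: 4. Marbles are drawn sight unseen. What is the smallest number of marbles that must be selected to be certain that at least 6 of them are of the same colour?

By the pigeonhole principle, put each drawn marble into a box by colour. The largest draw with every box below 6 takes min(count, 5) from each colour; colours with fewer than 5 contribute all they have.
Σ min(cᵢ, 5) = 3 + 5 + 5 + 1 + 5 + 4 = 23.
Draw number 23 + 1 = 24 must push one box to 6.

24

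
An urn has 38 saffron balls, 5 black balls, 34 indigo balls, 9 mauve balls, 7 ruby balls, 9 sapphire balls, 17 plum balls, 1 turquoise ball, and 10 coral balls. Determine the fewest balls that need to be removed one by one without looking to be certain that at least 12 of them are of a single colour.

An adversary could hand out at most 11 balls per colour (6 colours run out sooner): 11 + 5 + 11 + 9 + 7 + 9 + 11 + 1 + 10 = 74 balls and still no colour has 12.
One more ball lands in a colour already at 11, so 75 draws are enough and 74 are not.

75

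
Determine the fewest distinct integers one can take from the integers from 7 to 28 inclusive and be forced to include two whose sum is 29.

Two chosen integers sum to 29 exactly when both halves of some pair {x, 29−x} with 7 ≤ x ≤ 29−x ≤ 22 are chosen — 8 such pairs.
The remaining 6 elements (those with no distinct partner in range) can never complete a 29-sum, so the worst case takes all of them and one from each pair: 6 + 8 = 14.
The 15th integer has to be the second member of some pair, so 14 + 1 = 15.

15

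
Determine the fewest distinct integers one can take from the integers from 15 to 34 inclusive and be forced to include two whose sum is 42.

15

A set avoiding the sum 42 can contain at most one of each pair {x, 42−x}, plus the 8 elements whose complement lies outside the range or equal to its own complement.
The integers 21, …, 34 (14 of them) are such a set: any two sum to at least 21+22 = 43 > 42.
Any 15th integer completes one of the 6 pairs, so 15 choices force a sum of 42.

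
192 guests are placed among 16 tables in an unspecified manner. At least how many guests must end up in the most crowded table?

The 16 tables are the holes and the 192 guests are the pigeons.
If every table held at most 11 guests, the total would be at most 16 × 11 = 176, which is less than 192.
So some table holds at least ⌈192/16⌉ = 12 guests.

12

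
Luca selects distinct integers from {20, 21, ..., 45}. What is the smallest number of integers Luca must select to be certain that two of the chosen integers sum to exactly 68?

A set avoiding the sum 68 can contain at most one of each pair {x, 68−x}, plus the 4 elements whose complement lies outside the range or equal to its own complement.
The integers 20, …, 34 (15 of them) are such a set: any two sum to at least 20+21 = 41 and at most 33+34 = 67 < 68.
Any 16th integer completes one of the 11 pairs, so 16 choices force a sum of 68.

16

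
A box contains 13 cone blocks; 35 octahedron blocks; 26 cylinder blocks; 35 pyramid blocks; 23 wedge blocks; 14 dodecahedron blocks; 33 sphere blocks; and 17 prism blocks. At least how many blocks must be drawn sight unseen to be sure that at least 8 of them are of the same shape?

Pigeonhole: put each drawn block into a box by shape. The largest draw with every box below 8 takes min(count, 7) from each shape.
Σ min(cᵢ, 7) = 7 + 7 + 7 + 7 + 7 + 7 + 7 + 7 = 56.
Draw number 56 + 1 = 57 must push one box to 8.

57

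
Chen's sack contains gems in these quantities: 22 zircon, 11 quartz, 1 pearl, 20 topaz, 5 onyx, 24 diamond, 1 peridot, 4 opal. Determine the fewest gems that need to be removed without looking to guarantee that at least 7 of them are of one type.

The 8 types are the holes; the gems drawn are the pigeons.
To avoid 7 of any one type, the worst case takes at most 6 of each type, or every gem of a type that has fewer than 6.
That gives 6 + 6 + 1 + 6 + 5 + 6 + 1 + 4 = 35 gems with no type reaching 7.
The next gem forces some type to 7, so 35 + 1 = 36.

36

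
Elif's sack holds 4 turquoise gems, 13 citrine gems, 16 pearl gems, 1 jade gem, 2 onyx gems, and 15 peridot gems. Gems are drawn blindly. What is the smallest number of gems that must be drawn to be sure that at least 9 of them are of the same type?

32

Pigeonhole: the 6 types are the holes; the gems drawn are the pigeons.
To avoid 9 of any one type, the worst case takes at most 8 of each type, or every gem of a type that has fewer than 8.
That gives 4 + 8 + 8 + 1 + 2 + 8 = 31 gems with no type reaching 9.
The next gem forces some type to 9, so 31 + 1 = 32.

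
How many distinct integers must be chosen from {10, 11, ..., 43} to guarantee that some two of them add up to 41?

A set avoiding the sum 41 can contain at most one of each pair {x, 41−x}, plus the 12 elements whose complement lies outside the range.
The integers 21, …, 43 (23 of them) are such a set: any two sum to at least 21+22 = 43 > 41.
By pigeonhole, any 24th integer completes one of the 11 pairs, so 24 choices force a sum of 41.

24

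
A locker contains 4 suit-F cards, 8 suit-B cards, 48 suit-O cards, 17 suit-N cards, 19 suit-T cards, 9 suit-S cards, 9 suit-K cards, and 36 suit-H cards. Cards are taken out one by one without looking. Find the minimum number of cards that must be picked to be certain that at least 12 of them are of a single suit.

The 8 suits are the holes; the cards drawn are the pigeons.
To avoid 12 of any one suit, the worst case takes at most 11 of each suit, or every card of a suit that has fewer than 11.
That gives 4 + 8 + 11 + 11 + 11 + 9 + 9 + 11 = 74 cards with no suit reaching 12.
The next card forces some suit to 12, so 74 + 1 = 75.

75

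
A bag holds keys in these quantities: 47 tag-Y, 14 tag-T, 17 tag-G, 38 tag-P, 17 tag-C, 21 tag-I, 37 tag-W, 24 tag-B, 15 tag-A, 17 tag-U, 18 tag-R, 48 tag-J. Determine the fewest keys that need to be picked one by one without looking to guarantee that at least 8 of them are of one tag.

85

The 12 tags are the holes; the keys drawn are the pigeons.
To avoid 8 of any one tag, the worst case takes at most 7 of each tag.
That gives 7 + 7 + 7 + 7 + 7 + 7 + 7 + 7 + 7 + 7 + 7 + 7 = 84 keys with no tag reaching 8.
The next key forces some tag to 8, so 84 + 1 = 85.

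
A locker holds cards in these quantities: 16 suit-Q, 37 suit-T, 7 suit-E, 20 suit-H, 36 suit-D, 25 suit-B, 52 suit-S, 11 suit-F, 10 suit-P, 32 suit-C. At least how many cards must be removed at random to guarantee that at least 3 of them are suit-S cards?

In the worst case for collecting suit-S cards, every non-suit-S card comes out first.
There are 16 + 37 + 7 + 20 + 36 + 25 + 11 + 10 + 32 = 194 non-suit-S cards altogether.
After those, each further card must be suit-S, so 194 + 3 = 197 draws guarantee 3 suit-S cards.

197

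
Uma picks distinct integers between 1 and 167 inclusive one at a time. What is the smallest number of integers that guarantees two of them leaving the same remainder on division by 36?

Pigeonhole: the 36 residue classes mod 36 are the pigeonholes.
With 36 integers one could put 1 in each residue class and have no class reach 2.
The 37th integer pushes some class to 2, so 36·1 + 1 = 37.

37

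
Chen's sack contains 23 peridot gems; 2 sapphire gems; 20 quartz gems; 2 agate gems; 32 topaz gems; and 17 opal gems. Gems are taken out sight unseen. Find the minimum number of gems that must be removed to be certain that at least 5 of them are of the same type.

21

Pigeonhole: put each drawn gem into a box by type. The largest draw with every box below 5 takes min(count, 4) from each type; types with fewer than 4 contribute all they have.
Σ min(cᵢ, 4) = 4 + 2 + 4 + 2 + 4 + 4 = 20.
Draw number 20 + 1 = 21 must push one box to 5.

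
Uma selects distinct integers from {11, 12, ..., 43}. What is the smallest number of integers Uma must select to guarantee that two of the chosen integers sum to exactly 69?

A set avoiding the sum 69 can contain at most one of each pair {x, 69−x}, plus the 15 elements whose complement lies outside the range.
The integers 11, …, 34 (24 of them) are such a set: any two sum to at least 11+12 = 23 and at most 33+34 = 67 < 69.
Any 25th integer completes one of the 9 pairs, so 25 choices force a sum of 69.

25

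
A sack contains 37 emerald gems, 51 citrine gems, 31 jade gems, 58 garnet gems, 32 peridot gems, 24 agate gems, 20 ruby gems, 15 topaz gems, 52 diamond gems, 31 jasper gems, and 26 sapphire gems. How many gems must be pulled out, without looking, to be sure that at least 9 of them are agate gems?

362

In the worst case for collecting agate gems, every non-agate gem comes out first.
There are 37 + 51 + 31 + 58 + 32 + 20 + 15 + 52 + 31 + 26 = 353 non-agate gems altogether.
After those, each further gem must be agate, so 353 + 9 = 362 draws guarantee 9 agate gems.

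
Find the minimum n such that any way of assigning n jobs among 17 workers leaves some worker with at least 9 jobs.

With 136 jobs one could put exactly 8 in each of the 17 workers, and no worker would reach 9.
By the pigeonhole principle, one more job must land in a worker that already has 8, giving it 9.
So 17 × 8 + 1 = 137 jobs are required.

137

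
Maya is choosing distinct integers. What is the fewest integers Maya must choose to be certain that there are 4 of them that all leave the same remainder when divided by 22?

The 22 residue classes mod 22 are the pigeonholes.
With 66 integers one could put 3 in each residue class and have no class reach 4.
The 67th integer pushes some class to 4, so 22·3 + 1 = 67.

67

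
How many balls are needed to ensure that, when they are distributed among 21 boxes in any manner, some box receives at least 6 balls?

With 105 balls one could put exactly 5 in each of the 21 boxes, and no box would reach 6.
By the pigeonhole principle, one more ball must land in a box that already has 5, giving it 6.
So 21 × 5 + 1 = 106 balls are required.

106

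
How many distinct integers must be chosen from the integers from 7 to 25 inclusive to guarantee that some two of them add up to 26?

14

Group the elements by complementary pair {x, 26−x}: {7,19}, {8,18}, {9,17}, …, giving 6 two-element pairs, the single value 13 (it cannot pair with itself since the integers are distinct), and 6 integers whose partner 26−x falls outside [7,25].
By the pigeonhole principle, treating each of those 13 groups as a pigeonhole, one can pick one integer per group — 13 integers — with no two summing to 26.
The 14th integer lands in an occupied pair, forcing a sum of 26.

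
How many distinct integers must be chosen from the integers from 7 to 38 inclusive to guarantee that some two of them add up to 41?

A set avoiding the sum 41 can contain at most one of each pair {x, 41−x}, plus the 4 elements whose complement lies outside the range.
The integers 21, …, 38 (18 of them) are such a set: any two sum to at least 21+22 = 43 > 41.
By the pigeonhole principle, any 19th integer completes one of the 14 pairs, so 19 choices force a sum of 41.

19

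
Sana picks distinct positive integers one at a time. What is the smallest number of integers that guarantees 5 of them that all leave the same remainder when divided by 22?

The 22 residue classes mod 22 are the pigeonholes.
With 88 integers one could put 4 in each residue class and have no class reach 5.
The 89th integer pushes some class to 5, so 22·4 + 1 = 89.

89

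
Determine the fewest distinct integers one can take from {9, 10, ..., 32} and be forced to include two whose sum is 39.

Group the elements by complementary pair {x, 39−x}: {9,30}, {10,29}, {11,28}, …, giving 11 two-element pairs and 2 integers whose partner 39−x falls outside [9,32].
Pigeonhole: treating each of those 13 groups as a pigeonhole, one can pick one integer per group — 13 integers — with no two summing to 39.
The 14th integer lands in an occupied pair, forcing a sum of 39.

14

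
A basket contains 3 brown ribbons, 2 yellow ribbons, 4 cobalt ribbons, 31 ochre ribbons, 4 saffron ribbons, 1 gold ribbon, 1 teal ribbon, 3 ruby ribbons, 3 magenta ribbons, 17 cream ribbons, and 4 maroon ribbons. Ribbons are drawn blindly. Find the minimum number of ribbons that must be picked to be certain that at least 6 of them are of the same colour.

36

The 11 colours are the holes; the ribbons drawn are the pigeons.
To avoid 6 of any one colour, the worst case takes at most 5 of each colour, or every ribbon of a colour that has fewer than 5.
That gives 3 + 2 + 4 + 5 + 4 + 1 + 1 + 3 + 3 + 5 + 4 = 35 ribbons with no colour reaching 6.
The next ribbon forces some colour to 6, so 35 + 1 = 36.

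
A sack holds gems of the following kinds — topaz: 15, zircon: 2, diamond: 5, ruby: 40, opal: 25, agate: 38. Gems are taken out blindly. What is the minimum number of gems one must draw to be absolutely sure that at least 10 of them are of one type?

44

The 6 types are the holes; the gems drawn are the pigeons.
To avoid 10 of any one type, the worst case takes at most 9 of each type, or every gem of a type that has fewer than 9.
That gives 9 + 2 + 5 + 9 + 9 + 9 = 43 gems with no type reaching 10.
The next gem forces some type to 10, so 43 + 1 = 44.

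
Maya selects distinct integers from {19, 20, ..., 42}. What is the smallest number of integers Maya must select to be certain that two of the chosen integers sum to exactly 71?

18

A set avoiding the sum 71 can contain at most one of each pair {x, 71−x}, plus the 10 elements whose complement lies outside the range.
The integers 19, …, 35 (17 of them) are such a set: any two sum to at least 19+20 = 39 and at most 34+35 = 69 < 71.
By the pigeonhole principle, any 18th integer completes one of the 7 pairs, so 18 choices force a sum of 71.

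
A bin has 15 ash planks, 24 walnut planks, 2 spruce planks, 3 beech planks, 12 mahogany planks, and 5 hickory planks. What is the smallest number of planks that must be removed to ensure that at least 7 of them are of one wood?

Put each drawn plank into a box by wood. The largest draw with every box below 7 takes min(count, 6) from each wood; woods with fewer than 6 contribute all they have.
Σ min(cᵢ, 6) = 6 + 6 + 2 + 3 + 6 + 5 = 28.
Draw number 28 + 1 = 29 must push one box to 7.

29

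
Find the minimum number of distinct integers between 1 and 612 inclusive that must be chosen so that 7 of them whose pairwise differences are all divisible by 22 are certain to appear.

Integers whose pairwise differences are multiples of 22 are exactly those sharing a remainder mod 22. The 22 residue classes mod 22 are the pigeonholes.
With 132 integers one could put 6 in each residue class and have no class reach 7.
The 133rd integer pushes some class to 7, so 22·6 + 1 = 133.

133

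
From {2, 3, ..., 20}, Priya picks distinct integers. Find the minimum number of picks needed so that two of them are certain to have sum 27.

Group the elements by complementary pair {x, 27−x}: {7,20}, {8,19}, {9,18}, …, giving 7 two-element pairs and 5 integers whose partner 27−x falls outside [2,20].
Treating each of those 12 groups as a pigeonhole, one can pick one integer per group — 12 integers — with no two summing to 27.
The 13th integer lands in an occupied pair, forcing a sum of 27.

13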